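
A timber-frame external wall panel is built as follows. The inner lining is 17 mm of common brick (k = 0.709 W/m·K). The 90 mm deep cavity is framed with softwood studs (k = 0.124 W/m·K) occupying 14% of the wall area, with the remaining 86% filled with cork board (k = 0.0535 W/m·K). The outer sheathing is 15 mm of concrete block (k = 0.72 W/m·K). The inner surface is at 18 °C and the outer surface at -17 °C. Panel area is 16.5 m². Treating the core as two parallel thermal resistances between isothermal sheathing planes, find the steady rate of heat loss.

Q ≈ 394 W

Sheathing layers in series; stud and cavity paths in parallel between them.
R_inner = 0.017/(0.709×16.5) = 0.001453 K/W
R_stud  = 0.09/(0.124×0.14×16.5) = 0.3142 K/W
R_cav   = 0.09/(0.0535×0.86×16.5) = 0.1186 K/W
1/R_core = 1/R_stud + 1/R_cav → R_core = 0.08607 K/W
R_outer = 0.015/(0.72×16.5) = 0.001263 K/W
R_total = 0.08879 K/W
Q = ΔT/R_total = 35/0.08879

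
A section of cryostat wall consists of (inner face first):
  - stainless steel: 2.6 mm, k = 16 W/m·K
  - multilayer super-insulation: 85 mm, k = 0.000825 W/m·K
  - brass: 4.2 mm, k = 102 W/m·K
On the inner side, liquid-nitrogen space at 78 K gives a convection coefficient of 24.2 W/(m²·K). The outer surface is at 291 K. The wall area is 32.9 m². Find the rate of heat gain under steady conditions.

Q ≈ 68 W

Using the resistance-network approach (series):
R_inner film = 1/(h_i·A) = 1/(24.2×32.9) = 0.001256 K/W
R_stainless steel = L/(kA) = 0.0026/(16×32.9) = 4.939×10^-6 K/W
R_multilayer super-insulation = L/(kA) = 0.085/(0.000825×32.9) = 3.132 K/W
R_brass = L/(kA) = 0.0042/(102×32.9) = 1.252×10^-6 K/W
R_total = 3.133 K/W
Q = ΔT / R_total = 213 / 3.133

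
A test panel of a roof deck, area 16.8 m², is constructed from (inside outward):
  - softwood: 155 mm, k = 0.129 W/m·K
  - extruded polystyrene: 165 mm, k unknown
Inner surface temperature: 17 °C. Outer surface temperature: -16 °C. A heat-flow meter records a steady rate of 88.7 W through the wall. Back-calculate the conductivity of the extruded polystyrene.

k ≈ 0.0327 W/(m·K)

Series thermal resistances:
R_softwood = L/(kA) = 0.155/(0.129×16.8) = 0.07152 K/W
Sum of known resistances R_other = 0.07152 K/W
Total R = ΔT/Q = 33/88.7 = 0.372 K/W
R_extruded polystyrene = R_total − R_other = 0.3005 K/W
k = L/(R·A) = 0.165/(0.3005×16.8)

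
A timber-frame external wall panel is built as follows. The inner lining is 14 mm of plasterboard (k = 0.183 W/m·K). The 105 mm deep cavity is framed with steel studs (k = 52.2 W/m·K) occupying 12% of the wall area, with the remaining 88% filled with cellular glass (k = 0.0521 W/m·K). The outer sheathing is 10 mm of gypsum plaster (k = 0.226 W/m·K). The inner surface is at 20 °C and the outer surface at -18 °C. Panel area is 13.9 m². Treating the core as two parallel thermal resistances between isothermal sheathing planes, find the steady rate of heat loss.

Sheathing layers in series; stud and cavity paths in parallel between them.
R_inner = 0.014/(0.183×13.9) = 0.005504 K/W
R_stud  = 0.105/(52.2×0.12×13.9) = 0.001206 K/W
R_cav   = 0.105/(0.0521×0.88×13.9) = 0.1648 K/W
1/R_core = 1/R_stud + 1/R_cav → R_core = 0.001197 K/W
R_outer = 0.01/(0.226×13.9) = 0.003183 K/W
R_total = 0.009884 K/W
Q = ΔT/R_total = 38/0.009884

Q ≈ 3840 W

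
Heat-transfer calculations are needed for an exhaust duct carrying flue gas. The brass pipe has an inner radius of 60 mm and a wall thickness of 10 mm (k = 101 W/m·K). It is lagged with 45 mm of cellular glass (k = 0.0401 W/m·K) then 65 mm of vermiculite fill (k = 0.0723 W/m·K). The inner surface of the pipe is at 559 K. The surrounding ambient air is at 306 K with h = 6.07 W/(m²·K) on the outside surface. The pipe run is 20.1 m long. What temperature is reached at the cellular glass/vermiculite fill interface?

T ≈ 398 K

Radial resistances (cylindrical: R_cond = ln(r_o/r_i)/(2πkL), R_conv = 1/(h·2πrL)):
R_brass pipe wall = ln(70/60)/(2π×101×20.1) = 1.209×10^-5 K/W
R_cellular glass = ln(115/70)/(2π×0.0401×20.1) = 0.09803 K/W
R_vermiculite fill = ln(180/115)/(2π×0.0723×20.1) = 0.04907 K/W
R_outer film = 1/(h_o·2πr_oL) = 1/(6.07×2π×0.18×20.1) = 0.007247 K/W
R_total = 0.1544 K/W
Q = ΔT/R_total = 253/0.1544
Q = 1640 W
T_interface = T_inner − Q·ΣR(inner→interface) = 559 − 1640×0.09804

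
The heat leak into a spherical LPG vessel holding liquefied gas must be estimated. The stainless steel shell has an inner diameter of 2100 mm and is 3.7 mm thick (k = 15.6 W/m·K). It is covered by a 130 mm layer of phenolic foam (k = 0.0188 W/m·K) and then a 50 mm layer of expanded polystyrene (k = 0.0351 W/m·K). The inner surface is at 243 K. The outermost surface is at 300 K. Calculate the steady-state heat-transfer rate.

Q ≈ 110 W

Spherical conduction: R = (1/r_in − 1/r_out)/(4πk) per layer; series-sum.
R_stainless steel shell = (1/1.05 − 1/1.0537)/(4π×15.6) = 1.706×10^-5 K/W
R_phenolic foam = (1/1.0537 − 1/1.1837)/(4π×0.0188) = 0.4412 K/W
R_expanded polystyrene = (1/1.1837 − 1/1.2337)/(4π×0.0351) = 0.07763 K/W
R_total = 0.5188 K/W
Q = ΔT/R_total = 57/0.5188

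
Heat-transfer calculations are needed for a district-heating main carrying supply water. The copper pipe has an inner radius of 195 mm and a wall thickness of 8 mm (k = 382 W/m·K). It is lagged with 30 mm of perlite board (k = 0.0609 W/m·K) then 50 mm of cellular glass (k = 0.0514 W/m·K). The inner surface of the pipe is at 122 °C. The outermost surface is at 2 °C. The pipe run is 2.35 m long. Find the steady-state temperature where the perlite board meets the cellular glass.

Per-layer cylindrical resistances, series-summed:
R_copper pipe wall = ln(203/195)/(2π×382×2.35) = 7.128×10^-6 K/W
R_perlite board = ln(233/203)/(2π×0.0609×2.35) = 0.1533 K/W
R_cellular glass = ln(283/233)/(2π×0.0514×2.35) = 0.2562 K/W
R_total = 0.4094 K/W
Q = ΔT/R_total = 120/0.4094
Q = 293 W
T_interface = T_inner − Q·ΣR(inner→interface) = 122 − 293×0.1533

T ≈ 77.1 °C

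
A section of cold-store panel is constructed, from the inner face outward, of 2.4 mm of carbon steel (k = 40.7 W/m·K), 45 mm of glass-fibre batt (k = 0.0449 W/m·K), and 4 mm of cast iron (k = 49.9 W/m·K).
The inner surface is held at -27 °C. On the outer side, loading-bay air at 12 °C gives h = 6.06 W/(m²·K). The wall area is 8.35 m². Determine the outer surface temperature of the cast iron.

T ≈ 6.49 °C

Model the wall as resistances in series:
R_carbon steel = L/(kA) = 0.0024/(40.7×8.35) = 7.062×10^-6 K/W
R_glass-fibre batt = L/(kA) = 0.045/(0.0449×8.35) = 0.12 K/W
R_cast iron = L/(kA) = 0.004/(49.9×8.35) = 9.6×10^-6 K/W
R_outer film = 1/(h_o·A) = 1/(6.06×8.35) = 0.01976 K/W
R_total = 0.1398 K/W;  Q = ΔT/R_total = 39/0.1398 = 279 W
T_interface = T_inner + Q·ΣR(inner→interface) = -27 + 279×0.12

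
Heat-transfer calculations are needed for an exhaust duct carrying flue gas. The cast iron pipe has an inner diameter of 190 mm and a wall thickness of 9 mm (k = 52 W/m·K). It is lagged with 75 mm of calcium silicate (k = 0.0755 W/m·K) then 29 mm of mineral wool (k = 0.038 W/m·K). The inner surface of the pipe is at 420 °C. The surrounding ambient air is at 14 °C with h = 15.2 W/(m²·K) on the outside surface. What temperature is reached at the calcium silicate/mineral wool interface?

For a radial system each layer contributes R = ln(r_out/r_in)/(2πkL); films add R = 1/(hA).
R_cast iron pipe wall = ln(104/95)/(2π×52×1) = 2.77×10^-4 K/W
R_calcium silicate = ln(179/104)/(2π×0.0755×1) = 1.145 K/W
R_mineral wool = ln(208/179)/(2π×0.038×1) = 0.6289 K/W
R_outer film = 1/(h_o·2πr_oL) = 1/(15.2×2π×0.208×1) = 0.05034 K/W
R_total = 1.824 K/W
Q = ΔT/R_total = 406/1.824
Q = 223 W/m
T_interface = T_inner − Q·ΣR(inner→interface) = 420 − 223×1.145

T ≈ 165 °C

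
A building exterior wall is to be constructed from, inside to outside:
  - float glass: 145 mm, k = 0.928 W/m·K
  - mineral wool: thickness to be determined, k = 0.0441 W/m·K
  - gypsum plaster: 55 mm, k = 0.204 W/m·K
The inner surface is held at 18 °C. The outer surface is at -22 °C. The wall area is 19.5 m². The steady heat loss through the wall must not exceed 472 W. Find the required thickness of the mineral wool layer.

Treating each layer as a thermal resistance in series:
R_float glass = L/(kA) = 0.145/(0.928×19.5) = 0.008013 K/W
R_gypsum plaster = L/(kA) = 0.055/(0.204×19.5) = 0.01383 K/W
Sum of the known resistances R_other = 0.02184 K/W
Required total resistance R_tot = ΔT/Q_allow = 40/472 = 0.08475 K/W
R_mineral wool = R_tot − R_other = 0.06291 K/W
L = R·k·A = 0.06291×0.0441×19.5

L ≈ 54.1 mm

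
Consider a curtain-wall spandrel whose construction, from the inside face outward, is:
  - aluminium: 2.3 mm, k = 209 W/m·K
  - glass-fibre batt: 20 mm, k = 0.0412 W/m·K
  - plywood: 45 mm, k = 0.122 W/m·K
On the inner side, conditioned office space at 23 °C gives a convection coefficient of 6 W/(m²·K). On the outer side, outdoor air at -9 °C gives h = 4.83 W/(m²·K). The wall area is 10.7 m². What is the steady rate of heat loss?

Q ≈ 279 W

Treating each layer as a thermal resistance in series:
R_inner film = 1/(h_i·A) = 1/(6×10.7) = 0.01558 K/W
R_aluminium = L/(kA) = 0.0023/(209×10.7) = 1.028×10^-6 K/W
R_glass-fibre batt = L/(kA) = 0.02/(0.0412×10.7) = 0.04537 K/W
R_plywood = L/(kA) = 0.045/(0.122×10.7) = 0.03447 K/W
R_outer film = 1/(h_o·A) = 1/(4.83×10.7) = 0.01935 K/W
R_total = 0.1148 K/W
Q = ΔT / R_total = 32 / 0.1148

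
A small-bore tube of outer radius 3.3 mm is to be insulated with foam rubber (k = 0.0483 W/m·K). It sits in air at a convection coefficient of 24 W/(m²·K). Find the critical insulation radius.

For a cylinder r_cr = k/h = 0.0483/24
r_cr = 2.01 mm; since the bare radius (3.3 mm) is above r_cr, any added insulation will reduce heat loss.

r_cr ≈ 2.01 mm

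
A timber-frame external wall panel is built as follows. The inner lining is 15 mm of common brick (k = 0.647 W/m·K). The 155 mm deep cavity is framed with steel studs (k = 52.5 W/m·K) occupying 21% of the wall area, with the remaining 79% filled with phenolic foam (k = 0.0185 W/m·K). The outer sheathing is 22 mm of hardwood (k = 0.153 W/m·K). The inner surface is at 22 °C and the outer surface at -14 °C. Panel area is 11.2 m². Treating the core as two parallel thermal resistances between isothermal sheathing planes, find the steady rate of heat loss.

Q ≈ 2230 W

Sheathing layers in series; stud and cavity paths in parallel between them.
R_inner = 0.015/(0.647×11.2) = 0.00207 K/W
R_stud  = 0.155/(52.5×0.21×11.2) = 0.001255 K/W
R_cav   = 0.155/(0.0185×0.79×11.2) = 0.9469 K/W
1/R_core = 1/R_stud + 1/R_cav → R_core = 0.001254 K/W
R_outer = 0.022/(0.153×11.2) = 0.01284 K/W
R_total = 0.01616 K/W
Q = ΔT/R_total = 36/0.01616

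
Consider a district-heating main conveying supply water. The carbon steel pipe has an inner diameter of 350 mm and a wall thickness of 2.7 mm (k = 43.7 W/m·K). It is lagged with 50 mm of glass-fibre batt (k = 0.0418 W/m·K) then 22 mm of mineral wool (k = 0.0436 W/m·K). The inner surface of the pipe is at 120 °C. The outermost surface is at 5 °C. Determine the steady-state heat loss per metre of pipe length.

For a radial system each layer contributes R = ln(r_out/r_in)/(2πkL); films add R = 1/(hA).
R_carbon steel pipe wall = ln(177.7/175)/(2π×43.7×1) = 5.576×10^-5 K/W
R_glass-fibre batt = ln(227.7/177.7)/(2π×0.0418×1) = 0.944 K/W
R_mineral wool = ln(249.7/227.7)/(2π×0.0436×1) = 0.3367 K/W
R_total = 1.281 K/W
Q = ΔT/R_total = 115/1.281

q′ ≈ 89.8 W/m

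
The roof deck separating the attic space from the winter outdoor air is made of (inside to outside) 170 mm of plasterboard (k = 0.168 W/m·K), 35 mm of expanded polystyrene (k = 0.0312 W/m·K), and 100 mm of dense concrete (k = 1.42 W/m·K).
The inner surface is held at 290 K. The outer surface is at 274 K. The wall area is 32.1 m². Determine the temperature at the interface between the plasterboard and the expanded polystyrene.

Series thermal resistances:
R_plasterboard = L/(kA) = 0.17/(0.168×32.1) = 0.03152 K/W
R_expanded polystyrene = L/(kA) = 0.035/(0.0312×32.1) = 0.03495 K/W
R_dense concrete = L/(kA) = 0.1/(1.42×32.1) = 0.002194 K/W
R_total = 0.06866 K/W;  Q = ΔT/R_total = 16/0.06866 = 233 W
T_interface = T_inner − Q·ΣR(inner→interface) = 290 − 233×0.03152

T ≈ 283 K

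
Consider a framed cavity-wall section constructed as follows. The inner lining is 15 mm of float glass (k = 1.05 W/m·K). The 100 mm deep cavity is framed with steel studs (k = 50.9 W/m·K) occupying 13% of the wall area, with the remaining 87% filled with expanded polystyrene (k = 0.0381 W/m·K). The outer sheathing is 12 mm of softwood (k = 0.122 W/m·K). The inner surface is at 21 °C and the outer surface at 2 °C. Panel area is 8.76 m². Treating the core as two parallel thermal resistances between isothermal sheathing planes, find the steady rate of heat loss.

Q ≈ 1300 W

Sheathing layers in series; stud and cavity paths in parallel between them.
R_inner = 0.015/(1.05×8.76) = 0.001631 K/W
R_stud  = 0.1/(50.9×0.13×8.76) = 0.001725 K/W
R_cav   = 0.1/(0.0381×0.87×8.76) = 0.3444 K/W
1/R_core = 1/R_stud + 1/R_cav → R_core = 0.001717 K/W
R_outer = 0.012/(0.122×8.76) = 0.01123 K/W
R_total = 0.01458 K/W
Q = ΔT/R_total = 19/0.01458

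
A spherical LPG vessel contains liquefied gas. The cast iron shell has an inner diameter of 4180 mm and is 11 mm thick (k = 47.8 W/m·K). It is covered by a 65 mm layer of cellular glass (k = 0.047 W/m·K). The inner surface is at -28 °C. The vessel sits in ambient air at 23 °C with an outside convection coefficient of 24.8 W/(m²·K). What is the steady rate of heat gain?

Radial (spherical) resistances in series:
R_cast iron shell = (1/2.09 − 1/2.101)/(4π×47.8) = 4.17×10^-6 K/W
R_cellular glass = (1/2.101 − 1/2.166)/(4π×0.047) = 0.02418 K/W
R_outer film = 1/(h·4πr_o²) = 1/(24.8×4π×2.166²) = 6.839×10^-4 K/W
R_total = 0.02487 K/W
Q = ΔT/R_total = 51/0.02487

Q ≈ 2050 W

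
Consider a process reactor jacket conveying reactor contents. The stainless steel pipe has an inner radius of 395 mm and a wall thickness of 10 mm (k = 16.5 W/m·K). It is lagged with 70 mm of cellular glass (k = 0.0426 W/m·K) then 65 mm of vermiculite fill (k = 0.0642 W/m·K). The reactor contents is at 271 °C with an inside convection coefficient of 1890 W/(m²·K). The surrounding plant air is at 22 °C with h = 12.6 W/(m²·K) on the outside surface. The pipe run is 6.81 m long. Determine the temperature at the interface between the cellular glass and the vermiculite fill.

For a radial system each layer contributes R = ln(r_out/r_in)/(2πkL); films add R = 1/(hA).
R_inner film = 1/(h_i·2πr₁L) = 1/(1890×2π×0.395×6.81) = 3.131×10^-5 K/W
R_stainless steel pipe wall = ln(405/395)/(2π×16.5×6.81) = 3.541×10^-5 K/W
R_cellular glass = ln(475/405)/(2π×0.0426×6.81) = 0.08746 K/W
R_vermiculite fill = ln(540/475)/(2π×0.0642×6.81) = 0.04669 K/W
R_outer film = 1/(h_o·2πr_oL) = 1/(12.6×2π×0.54×6.81) = 0.003435 K/W
R_total = 0.1377 K/W
Q = ΔT/R_total = 249/0.1377
Q = 1810 W
T_interface = T_inner − Q·ΣR(inner→interface) = 271 − 1810×0.08753

T ≈ 113 °C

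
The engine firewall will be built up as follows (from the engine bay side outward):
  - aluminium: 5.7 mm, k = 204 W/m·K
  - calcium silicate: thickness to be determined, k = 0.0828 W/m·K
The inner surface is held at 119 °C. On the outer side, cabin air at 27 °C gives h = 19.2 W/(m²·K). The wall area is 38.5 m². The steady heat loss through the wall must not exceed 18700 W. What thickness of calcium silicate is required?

L ≈ 11.4 mm

Using the resistance-network approach (series):
R_aluminium = L/(kA) = 0.0057/(204×38.5) = 7.257×10^-7 K/W
R_outer film = 1/(h_o·A) = 1/(19.2×38.5) = 0.001353 K/W
Sum of the known resistances R_other = 0.001354 K/W
Required total resistance R_tot = ΔT/Q_allow = 92/18700 = 0.00492 K/W
R_calcium silicate = R_tot − R_other = 0.003566 K/W
L = R·k·A = 0.003566×0.0828×38.5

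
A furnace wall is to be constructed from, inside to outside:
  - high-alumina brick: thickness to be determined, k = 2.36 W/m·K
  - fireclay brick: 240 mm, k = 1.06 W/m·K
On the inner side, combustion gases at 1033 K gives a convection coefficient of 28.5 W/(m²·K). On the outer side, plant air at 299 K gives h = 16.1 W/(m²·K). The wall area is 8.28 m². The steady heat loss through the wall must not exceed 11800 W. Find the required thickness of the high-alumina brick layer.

L ≈ 452 mm

Model the wall as resistances in series:
R_inner film = 1/(h_i·A) = 1/(28.5×8.28) = 0.004238 K/W
R_fireclay brick = L/(kA) = 0.24/(1.06×8.28) = 0.02734 K/W
R_outer film = 1/(h_o·A) = 1/(16.1×8.28) = 0.007501 K/W
Sum of the known resistances R_other = 0.03908 K/W
Required total resistance R_tot = ΔT/Q_allow = 734/11800 = 0.0622 K/W
R_high-alumina brick = R_tot − R_other = 0.02312 K/W
L = R·k·A = 0.02312×2.36×8.28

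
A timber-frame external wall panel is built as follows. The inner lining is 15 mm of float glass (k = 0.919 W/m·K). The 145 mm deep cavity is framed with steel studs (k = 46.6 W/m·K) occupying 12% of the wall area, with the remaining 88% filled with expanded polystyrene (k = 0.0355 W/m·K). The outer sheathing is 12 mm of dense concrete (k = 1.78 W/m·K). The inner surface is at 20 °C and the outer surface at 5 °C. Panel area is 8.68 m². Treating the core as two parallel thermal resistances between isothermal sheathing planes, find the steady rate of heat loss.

Q ≈ 2670 W

Sheathing layers in series; stud and cavity paths in parallel between them.
R_inner = 0.015/(0.919×8.68) = 0.00188 K/W
R_stud  = 0.145/(46.6×0.12×8.68) = 0.002987 K/W
R_cav   = 0.145/(0.0355×0.88×8.68) = 0.5347 K/W
1/R_core = 1/R_stud + 1/R_cav → R_core = 0.002971 K/W
R_outer = 0.012/(1.78×8.68) = 7.767×10^-4 K/W
R_total = 0.005628 K/W
Q = ΔT/R_total = 15/0.005628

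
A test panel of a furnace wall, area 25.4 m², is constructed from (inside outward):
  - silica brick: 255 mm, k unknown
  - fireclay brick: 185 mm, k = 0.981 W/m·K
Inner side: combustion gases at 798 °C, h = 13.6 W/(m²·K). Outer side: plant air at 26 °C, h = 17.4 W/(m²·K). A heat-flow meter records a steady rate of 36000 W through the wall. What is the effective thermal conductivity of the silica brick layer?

k ≈ 1.13 W/(m·K)

Model the wall as resistances in series:
R_inner film = 1/(h_i·A) = 1/(13.6×25.4) = 0.002895 K/W
R_fireclay brick = L/(kA) = 0.185/(0.981×25.4) = 0.007425 K/W
R_outer film = 1/(h_o·A) = 1/(17.4×25.4) = 0.002263 K/W
Sum of known resistances R_other = 0.01258 K/W
Total R = ΔT/Q = 772/36000 = 0.02144 K/W
R_silica brick = R_total − R_other = 0.008862 K/W
k = L/(R·A) = 0.255/(0.008862×25.4)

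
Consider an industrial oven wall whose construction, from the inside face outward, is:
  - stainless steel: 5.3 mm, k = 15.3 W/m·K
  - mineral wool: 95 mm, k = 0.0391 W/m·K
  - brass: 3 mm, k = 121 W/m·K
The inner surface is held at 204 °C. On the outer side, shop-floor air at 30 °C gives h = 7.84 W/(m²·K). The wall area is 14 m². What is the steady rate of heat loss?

Q ≈ 952 W

Thermal resistances in series:
R_stainless steel = L/(kA) = 0.0053/(15.3×14) = 2.474×10^-5 K/W
R_mineral wool = L/(kA) = 0.095/(0.0391×14) = 0.1735 K/W
R_brass = L/(kA) = 0.003/(121×14) = 1.771×10^-6 K/W
R_outer film = 1/(h_o·A) = 1/(7.84×14) = 0.009111 K/W
R_total = 0.1827 K/W
Q = ΔT / R_total = 174 / 0.1827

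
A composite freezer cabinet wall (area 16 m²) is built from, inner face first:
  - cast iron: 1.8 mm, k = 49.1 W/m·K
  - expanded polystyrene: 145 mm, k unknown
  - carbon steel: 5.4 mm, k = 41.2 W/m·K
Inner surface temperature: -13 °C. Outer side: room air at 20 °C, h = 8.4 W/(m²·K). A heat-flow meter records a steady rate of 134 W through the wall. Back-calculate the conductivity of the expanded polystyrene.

k ≈ 0.0379 W/(m·K)

Thermal resistances in series:
R_cast iron = L/(kA) = 0.0018/(49.1×16) = 2.291×10^-6 K/W
R_carbon steel = L/(kA) = 0.0054/(41.2×16) = 8.192×10^-6 K/W
R_outer film = 1/(h_o·A) = 1/(8.4×16) = 0.00744 K/W
Sum of known resistances R_other = 0.007451 K/W
Total R = ΔT/Q = 33/134 = 0.2463 K/W
R_expanded polystyrene = R_total − R_other = 0.2388 K/W
k = L/(R·A) = 0.145/(0.2388×16)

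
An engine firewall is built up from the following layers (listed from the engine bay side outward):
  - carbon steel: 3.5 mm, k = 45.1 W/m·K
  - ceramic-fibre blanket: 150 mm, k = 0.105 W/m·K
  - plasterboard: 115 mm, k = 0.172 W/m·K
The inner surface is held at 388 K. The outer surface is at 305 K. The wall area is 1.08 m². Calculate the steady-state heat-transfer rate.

Using the resistance-network approach (series):
R_carbon steel = L/(kA) = 0.0035/(45.1×1.08) = 7.186×10^-5 K/W
R_ceramic-fibre blanket = L/(kA) = 0.15/(0.105×1.08) = 1.323 K/W
R_plasterboard = L/(kA) = 0.115/(0.172×1.08) = 0.6191 K/W
R_total = 1.942 K/W
Q = ΔT / R_total = 83 / 1.942

Q ≈ 42.7 W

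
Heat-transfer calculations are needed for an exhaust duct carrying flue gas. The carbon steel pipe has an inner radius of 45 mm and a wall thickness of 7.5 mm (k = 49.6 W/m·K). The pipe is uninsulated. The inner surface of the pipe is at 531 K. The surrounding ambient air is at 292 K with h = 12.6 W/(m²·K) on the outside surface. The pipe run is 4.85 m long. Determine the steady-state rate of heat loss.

Q ≈ 4810 W

Treating each annulus and film as a series resistance:
R_carbon steel pipe wall = ln(52.5/45)/(2π×49.6×4.85) = 1.02×10^-4 K/W
R_outer film = 1/(h_o·2πr_oL) = 1/(12.6×2π×0.0525×4.85) = 0.04961 K/W
R_total = 0.04971 K/W
Q = ΔT/R_total = 239/0.04971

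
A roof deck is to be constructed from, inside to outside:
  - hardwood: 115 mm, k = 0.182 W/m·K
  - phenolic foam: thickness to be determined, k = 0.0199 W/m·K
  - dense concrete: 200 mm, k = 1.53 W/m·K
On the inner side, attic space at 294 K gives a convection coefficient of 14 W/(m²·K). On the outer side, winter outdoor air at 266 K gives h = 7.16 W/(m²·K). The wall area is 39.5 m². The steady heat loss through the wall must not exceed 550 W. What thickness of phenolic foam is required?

Using the resistance-network approach (series):
R_inner film = 1/(h_i·A) = 1/(14×39.5) = 0.001808 K/W
R_hardwood = L/(kA) = 0.115/(0.182×39.5) = 0.016 K/W
R_dense concrete = L/(kA) = 0.2/(1.53×39.5) = 0.003309 K/W
R_outer film = 1/(h_o·A) = 1/(7.16×39.5) = 0.003536 K/W
Sum of the known resistances R_other = 0.02465 K/W
Required total resistance R_tot = ΔT/Q_allow = 28/550 = 0.05091 K/W
R_phenolic foam = R_tot − R_other = 0.02626 K/W
L = R·k·A = 0.02626×0.0199×39.5

L ≈ 20.6 mm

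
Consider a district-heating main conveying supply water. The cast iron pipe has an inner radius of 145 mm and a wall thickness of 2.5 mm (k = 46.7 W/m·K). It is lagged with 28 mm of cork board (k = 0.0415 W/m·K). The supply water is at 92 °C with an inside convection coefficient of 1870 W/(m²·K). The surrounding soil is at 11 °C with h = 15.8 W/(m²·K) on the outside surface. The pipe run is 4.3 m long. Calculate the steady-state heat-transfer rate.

Per-layer cylindrical resistances, series-summed:
R_inner film = 1/(h_i·2πr₁L) = 1/(1870×2π×0.145×4.3) = 1.365×10^-4 K/W
R_cast iron pipe wall = ln(147.5/145)/(2π×46.7×4.3) = 1.355×10^-5 K/W
R_cork board = ln(175.5/147.5)/(2π×0.0415×4.3) = 0.155 K/W
R_outer film = 1/(h_o·2πr_oL) = 1/(15.8×2π×0.1755×4.3) = 0.01335 K/W
R_total = 0.1685 K/W
Q = ΔT/R_total = 81/0.1685

Q ≈ 481 W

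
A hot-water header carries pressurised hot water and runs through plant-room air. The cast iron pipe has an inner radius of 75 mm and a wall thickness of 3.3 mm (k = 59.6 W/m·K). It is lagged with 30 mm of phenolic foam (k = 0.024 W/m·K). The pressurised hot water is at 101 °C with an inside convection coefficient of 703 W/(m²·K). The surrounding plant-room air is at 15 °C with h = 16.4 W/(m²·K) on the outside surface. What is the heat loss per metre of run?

Radial resistances (cylindrical: R_cond = ln(r_o/r_i)/(2πkL), R_conv = 1/(h·2πrL)):
R_inner film = 1/(h_i·2πr₁L) = 1/(703×2π×0.075×1) = 0.003019 K/W
R_cast iron pipe wall = ln(78.3/75)/(2π×59.6×1) = 1.15×10^-4 K/W
R_phenolic foam = ln(108.3/78.3)/(2π×0.024×1) = 2.151 K/W
R_outer film = 1/(h_o·2πr_oL) = 1/(16.4×2π×0.1083×1) = 0.08961 K/W
R_total = 2.244 K/W
Q = ΔT/R_total = 86/2.244

q′ ≈ 38.3 W/m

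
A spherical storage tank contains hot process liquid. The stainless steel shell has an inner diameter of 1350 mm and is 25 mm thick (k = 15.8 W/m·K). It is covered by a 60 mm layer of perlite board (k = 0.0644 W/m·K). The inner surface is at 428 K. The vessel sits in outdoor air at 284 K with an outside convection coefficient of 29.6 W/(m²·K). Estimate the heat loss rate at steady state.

Spherical conduction: R = (1/r_in − 1/r_out)/(4πk) per layer; series-sum.
R_stainless steel shell = (1/0.675 − 1/0.7)/(4π×15.8) = 2.665×10^-4 K/W
R_perlite board = (1/0.7 − 1/0.76)/(4π×0.0644) = 0.1394 K/W
R_outer film = 1/(h·4πr_o²) = 1/(29.6×4π×0.76²) = 0.004654 K/W
R_total = 0.1443 K/W
Q = ΔT/R_total = 144/0.1443

Q ≈ 998 W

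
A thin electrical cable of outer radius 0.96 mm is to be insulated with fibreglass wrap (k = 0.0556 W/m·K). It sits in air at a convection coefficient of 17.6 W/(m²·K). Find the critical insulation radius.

For a cylinder r_cr = k/h = 0.0556/17.6
r_cr = 3.16 mm; since the bare radius (0.96 mm) is below r_cr, adding a thin layer of insulation will *increase* heat loss.

r_cr ≈ 3.16 mm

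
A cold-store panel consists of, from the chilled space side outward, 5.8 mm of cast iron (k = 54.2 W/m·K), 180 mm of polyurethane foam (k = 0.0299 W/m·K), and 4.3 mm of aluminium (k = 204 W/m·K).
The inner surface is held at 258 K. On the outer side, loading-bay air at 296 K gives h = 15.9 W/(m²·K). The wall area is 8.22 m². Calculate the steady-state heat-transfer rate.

Q ≈ 51.3 W

Using the resistance-network approach (series):
R_cast iron = L/(kA) = 0.0058/(54.2×8.22) = 1.302×10^-5 K/W
R_polyurethane foam = L/(kA) = 0.18/(0.0299×8.22) = 0.7324 K/W
R_aluminium = L/(kA) = 0.0043/(204×8.22) = 2.564×10^-6 K/W
R_outer film = 1/(h_o·A) = 1/(15.9×8.22) = 0.007651 K/W
R_total = 0.74 K/W
Q = ΔT / R_total = 38 / 0.74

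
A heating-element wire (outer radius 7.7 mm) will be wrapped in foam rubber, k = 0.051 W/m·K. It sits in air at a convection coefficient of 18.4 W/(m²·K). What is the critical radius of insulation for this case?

r_cr ≈ 2.77 mm

For a cylinder r_cr = k/h = 0.051/18.4
r_cr = 2.77 mm; since the bare radius (7.7 mm) is above r_cr, any added insulation will reduce heat loss.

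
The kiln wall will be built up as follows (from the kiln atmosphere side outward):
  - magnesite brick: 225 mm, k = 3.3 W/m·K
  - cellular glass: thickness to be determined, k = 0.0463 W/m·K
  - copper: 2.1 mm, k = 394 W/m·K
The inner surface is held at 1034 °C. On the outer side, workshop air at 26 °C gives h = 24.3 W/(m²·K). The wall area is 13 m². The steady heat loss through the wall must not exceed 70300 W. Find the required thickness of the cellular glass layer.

L ≈ 3.57 mm

Series thermal resistances:
R_magnesite brick = L/(kA) = 0.225/(3.3×13) = 0.005245 K/W
R_copper = L/(kA) = 0.0021/(394×13) = 4.1×10^-7 K/W
R_outer film = 1/(h_o·A) = 1/(24.3×13) = 0.003166 K/W
Sum of the known resistances R_other = 0.008411 K/W
Required total resistance R_tot = ΔT/Q_allow = 1008/70300 = 0.01434 K/W
R_cellular glass = R_tot − R_other = 0.005928 K/W
L = R·k·A = 0.005928×0.0463×13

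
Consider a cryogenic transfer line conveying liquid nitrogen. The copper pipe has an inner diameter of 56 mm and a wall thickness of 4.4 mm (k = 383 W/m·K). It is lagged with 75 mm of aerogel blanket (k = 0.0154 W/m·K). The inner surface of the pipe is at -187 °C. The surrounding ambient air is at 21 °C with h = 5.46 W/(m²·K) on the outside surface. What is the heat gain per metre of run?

q′ ≈ 16.4 W/m

Per-layer cylindrical resistances, series-summed:
R_copper pipe wall = ln(32.4/28)/(2π×383×1) = 6.065×10^-5 K/W
R_aerogel blanket = ln(107.4/32.4)/(2π×0.0154×1) = 12.39 K/W
R_outer film = 1/(h_o·2πr_oL) = 1/(5.46×2π×0.1074×1) = 0.2714 K/W
R_total = 12.66 K/W
Q = ΔT/R_total = 208/12.66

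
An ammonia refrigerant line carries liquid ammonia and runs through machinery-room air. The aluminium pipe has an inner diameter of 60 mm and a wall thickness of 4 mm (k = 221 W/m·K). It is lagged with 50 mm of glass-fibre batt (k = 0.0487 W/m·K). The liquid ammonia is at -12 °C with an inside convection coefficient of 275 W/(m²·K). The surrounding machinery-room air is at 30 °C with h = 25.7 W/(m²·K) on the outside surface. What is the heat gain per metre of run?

q′ ≈ 13.8 W/m

Radial resistances (cylindrical: R_cond = ln(r_o/r_i)/(2πkL), R_conv = 1/(h·2πrL)):
R_inner film = 1/(h_i·2πr₁L) = 1/(275×2π×0.03×1) = 0.01929 K/W
R_aluminium pipe wall = ln(34/30)/(2π×221×1) = 9.014×10^-5 K/W
R_glass-fibre batt = ln(84/34)/(2π×0.0487×1) = 2.956 K/W
R_outer film = 1/(h_o·2πr_oL) = 1/(25.7×2π×0.084×1) = 0.07372 K/W
R_total = 3.049 K/W
Q = ΔT/R_total = 42/3.049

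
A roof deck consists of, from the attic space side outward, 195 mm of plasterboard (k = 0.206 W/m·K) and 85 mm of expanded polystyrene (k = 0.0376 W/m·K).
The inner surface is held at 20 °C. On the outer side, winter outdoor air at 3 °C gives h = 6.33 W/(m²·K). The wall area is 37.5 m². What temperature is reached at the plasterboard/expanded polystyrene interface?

Thermal resistances in series:
R_plasterboard = L/(kA) = 0.195/(0.206×37.5) = 0.02524 K/W
R_expanded polystyrene = L/(kA) = 0.085/(0.0376×37.5) = 0.06028 K/W
R_outer film = 1/(h_o·A) = 1/(6.33×37.5) = 0.004213 K/W
R_total = 0.08974 K/W;  Q = ΔT/R_total = 17/0.08974 = 189.4 W
T_interface = T_inner − Q·ΣR(inner→interface) = 20 − 189×0.02524

T ≈ 15.2 °C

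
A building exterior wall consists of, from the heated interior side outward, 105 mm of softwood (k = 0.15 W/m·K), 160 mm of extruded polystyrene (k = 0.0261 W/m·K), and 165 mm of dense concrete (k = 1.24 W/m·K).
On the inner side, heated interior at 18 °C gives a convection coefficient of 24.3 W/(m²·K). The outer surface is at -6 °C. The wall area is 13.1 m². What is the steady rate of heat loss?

Model the wall as resistances in series:
R_inner film = 1/(h_i·A) = 1/(24.3×13.1) = 0.003141 K/W
R_softwood = L/(kA) = 0.105/(0.15×13.1) = 0.05344 K/W
R_extruded polystyrene = L/(kA) = 0.16/(0.0261×13.1) = 0.468 K/W
R_dense concrete = L/(kA) = 0.165/(1.24×13.1) = 0.01016 K/W
R_total = 0.5347 K/W
Q = ΔT / R_total = 24 / 0.5347

Q ≈ 44.9 W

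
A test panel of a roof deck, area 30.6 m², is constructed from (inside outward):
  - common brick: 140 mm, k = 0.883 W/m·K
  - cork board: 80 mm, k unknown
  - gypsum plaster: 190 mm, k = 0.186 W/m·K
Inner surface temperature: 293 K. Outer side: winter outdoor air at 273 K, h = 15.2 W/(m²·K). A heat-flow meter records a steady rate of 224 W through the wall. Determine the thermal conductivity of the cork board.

k ≈ 0.0538 W/(m·K)

Series thermal resistances:
R_common brick = L/(kA) = 0.14/(0.883×30.6) = 0.005181 K/W
R_gypsum plaster = L/(kA) = 0.19/(0.186×30.6) = 0.03338 K/W
R_outer film = 1/(h_o·A) = 1/(15.2×30.6) = 0.00215 K/W
Sum of known resistances R_other = 0.04071 K/W
Total R = ΔT/Q = 20/224 = 0.08929 K/W
R_cork board = R_total − R_other = 0.04857 K/W
k = L/(R·A) = 0.08/(0.04857×30.6)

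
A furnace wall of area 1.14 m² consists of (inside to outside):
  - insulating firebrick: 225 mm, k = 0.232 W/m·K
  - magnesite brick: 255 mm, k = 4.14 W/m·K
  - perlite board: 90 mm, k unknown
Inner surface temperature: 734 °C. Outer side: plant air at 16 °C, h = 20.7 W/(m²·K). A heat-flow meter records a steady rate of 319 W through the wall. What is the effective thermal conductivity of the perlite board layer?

k ≈ 0.0606 W/(m·K)

Treating each layer as a thermal resistance in series:
R_insulating firebrick = L/(kA) = 0.225/(0.232×1.14) = 0.8507 K/W
R_magnesite brick = L/(kA) = 0.255/(4.14×1.14) = 0.05403 K/W
R_outer film = 1/(h_o·A) = 1/(20.7×1.14) = 0.04238 K/W
Sum of known resistances R_other = 0.9471 K/W
Total R = ΔT/Q = 718/319 = 2.251 K/W
R_perlite board = R_total − R_other = 1.304 K/W
k = L/(R·A) = 0.09/(1.304×1.14)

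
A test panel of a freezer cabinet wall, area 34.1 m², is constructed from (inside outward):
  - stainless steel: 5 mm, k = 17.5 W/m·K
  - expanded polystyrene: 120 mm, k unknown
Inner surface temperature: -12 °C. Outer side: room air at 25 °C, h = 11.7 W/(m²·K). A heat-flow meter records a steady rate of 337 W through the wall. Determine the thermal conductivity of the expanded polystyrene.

k ≈ 0.0328 W/(m·K)

Thermal resistances in series:
R_stainless steel = L/(kA) = 0.005/(17.5×34.1) = 8.379×10^-6 K/W
R_outer film = 1/(h_o·A) = 1/(11.7×34.1) = 0.002506 K/W
Sum of known resistances R_other = 0.002515 K/W
Total R = ΔT/Q = 37/337 = 0.1098 K/W
R_expanded polystyrene = R_total − R_other = 0.1073 K/W
k = L/(R·A) = 0.12/(0.1073×34.1)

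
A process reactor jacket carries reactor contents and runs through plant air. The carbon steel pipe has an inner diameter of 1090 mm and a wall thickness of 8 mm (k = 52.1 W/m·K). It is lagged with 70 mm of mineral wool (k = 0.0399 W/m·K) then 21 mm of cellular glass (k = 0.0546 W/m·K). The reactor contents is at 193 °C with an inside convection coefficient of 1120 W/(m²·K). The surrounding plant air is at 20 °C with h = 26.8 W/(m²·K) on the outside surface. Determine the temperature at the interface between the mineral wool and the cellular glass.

Radial resistances (cylindrical: R_cond = ln(r_o/r_i)/(2πkL), R_conv = 1/(h·2πrL)):
R_inner film = 1/(h_i·2πr₁L) = 1/(1120×2π×0.545×1) = 2.607×10^-4 K/W
R_carbon steel pipe wall = ln(553/545)/(2π×52.1×1) = 4.452×10^-5 K/W
R_mineral wool = ln(623/553)/(2π×0.0399×1) = 0.4754 K/W
R_cellular glass = ln(644/623)/(2π×0.0546×1) = 0.09664 K/W
R_outer film = 1/(h_o·2πr_oL) = 1/(26.8×2π×0.644×1) = 0.009221 K/W
R_total = 0.5816 K/W
Q = ΔT/R_total = 173/0.5816
Q = 297 W/m
T_interface = T_inner − Q·ΣR(inner→interface) = 193 − 297×0.4757

T ≈ 51.5 °C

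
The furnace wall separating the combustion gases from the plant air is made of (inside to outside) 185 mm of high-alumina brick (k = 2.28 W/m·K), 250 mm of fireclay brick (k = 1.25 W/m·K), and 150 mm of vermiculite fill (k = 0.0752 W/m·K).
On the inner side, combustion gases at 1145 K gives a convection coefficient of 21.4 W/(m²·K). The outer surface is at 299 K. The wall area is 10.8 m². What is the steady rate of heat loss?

Model the wall as resistances in series:
R_inner film = 1/(h_i·A) = 1/(21.4×10.8) = 0.004327 K/W
R_high-alumina brick = L/(kA) = 0.185/(2.28×10.8) = 0.007513 K/W
R_fireclay brick = L/(kA) = 0.25/(1.25×10.8) = 0.01852 K/W
R_vermiculite fill = L/(kA) = 0.15/(0.0752×10.8) = 0.1847 K/W
R_total = 0.2151 K/W
Q = ΔT / R_total = 846 / 0.2151

Q ≈ 3930 W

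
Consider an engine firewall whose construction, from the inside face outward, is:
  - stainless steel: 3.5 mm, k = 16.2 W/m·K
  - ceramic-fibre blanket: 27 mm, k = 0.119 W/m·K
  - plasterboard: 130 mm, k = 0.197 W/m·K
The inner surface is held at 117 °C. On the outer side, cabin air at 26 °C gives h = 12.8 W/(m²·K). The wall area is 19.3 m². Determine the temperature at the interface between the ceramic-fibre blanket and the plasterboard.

T ≈ 95.6 °C

Thermal resistances in series:
R_stainless steel = L/(kA) = 0.0035/(16.2×19.3) = 1.119×10^-5 K/W
R_ceramic-fibre blanket = L/(kA) = 0.027/(0.119×19.3) = 0.01176 K/W
R_plasterboard = L/(kA) = 0.13/(0.197×19.3) = 0.03419 K/W
R_outer film = 1/(h_o·A) = 1/(12.8×19.3) = 0.004048 K/W
R_total = 0.05001 K/W;  Q = ΔT/R_total = 91/0.05001 = 1820 W
T_interface = T_inner − Q·ΣR(inner→interface) = 117 − 1820×0.01177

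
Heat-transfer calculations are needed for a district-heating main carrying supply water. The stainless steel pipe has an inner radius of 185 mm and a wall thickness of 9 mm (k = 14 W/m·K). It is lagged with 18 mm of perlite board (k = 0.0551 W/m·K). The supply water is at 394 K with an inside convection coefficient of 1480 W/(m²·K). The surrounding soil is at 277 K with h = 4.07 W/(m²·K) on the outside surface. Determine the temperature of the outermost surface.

T ≈ 326 K

For a radial system each layer contributes R = ln(r_out/r_in)/(2πkL); films add R = 1/(hA).
R_inner film = 1/(h_i·2πr₁L) = 1/(1480×2π×0.185×1) = 5.813×10^-4 K/W
R_stainless steel pipe wall = ln(194/185)/(2π×14×1) = 5.4×10^-4 K/W
R_perlite board = ln(212/194)/(2π×0.0551×1) = 0.2563 K/W
R_outer film = 1/(h_o·2πr_oL) = 1/(4.07×2π×0.212×1) = 0.1845 K/W
R_total = 0.4419 K/W
Q = ΔT/R_total = 117/0.4419
Q = 265 W/m
T_interface = T_inner − Q·ΣR(inner→interface) = 394 − 265×0.2574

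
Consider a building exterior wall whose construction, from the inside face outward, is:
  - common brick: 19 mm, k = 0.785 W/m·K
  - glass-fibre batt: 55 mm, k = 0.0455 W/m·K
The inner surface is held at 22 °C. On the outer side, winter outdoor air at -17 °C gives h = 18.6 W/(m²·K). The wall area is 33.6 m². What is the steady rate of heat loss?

Q ≈ 1020 W

Thermal resistances in series:
R_common brick = L/(kA) = 0.019/(0.785×33.6) = 7.204×10^-4 K/W
R_glass-fibre batt = L/(kA) = 0.055/(0.0455×33.6) = 0.03598 K/W
R_outer film = 1/(h_o·A) = 1/(18.6×33.6) = 0.0016 K/W
R_total = 0.0383 K/W
Q = ΔT / R_total = 39 / 0.0383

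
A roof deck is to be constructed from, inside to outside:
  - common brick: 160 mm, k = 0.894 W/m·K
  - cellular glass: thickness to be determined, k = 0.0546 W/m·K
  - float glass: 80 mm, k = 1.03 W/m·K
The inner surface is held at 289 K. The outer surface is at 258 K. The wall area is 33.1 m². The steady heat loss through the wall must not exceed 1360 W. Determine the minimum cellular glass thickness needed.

L ≈ 27.2 mm

Model the wall as resistances in series:
R_common brick = L/(kA) = 0.16/(0.894×33.1) = 0.005407 K/W
R_float glass = L/(kA) = 0.08/(1.03×33.1) = 0.002347 K/W
Sum of the known resistances R_other = 0.007753 K/W
Required total resistance R_tot = ΔT/Q_allow = 31/1360 = 0.02279 K/W
R_cellular glass = R_tot − R_other = 0.01504 K/W
L = R·k·A = 0.01504×0.0546×33.1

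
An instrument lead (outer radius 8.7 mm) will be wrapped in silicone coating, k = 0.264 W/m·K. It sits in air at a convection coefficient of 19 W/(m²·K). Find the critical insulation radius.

r_cr ≈ 13.9 mm

For a cylinder r_cr = k/h = 0.264/19
r_cr = 13.9 mm; since the bare radius (8.7 mm) is below r_cr, adding a thin layer of insulation will *increase* heat loss.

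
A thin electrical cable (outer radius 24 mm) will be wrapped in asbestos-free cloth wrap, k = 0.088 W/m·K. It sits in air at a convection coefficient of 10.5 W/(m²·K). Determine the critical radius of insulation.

For a cylinder r_cr = k/h = 0.088/10.5
r_cr = 8.38 mm; since the bare radius (24 mm) is above r_cr, any added insulation will reduce heat loss.

r_cr ≈ 8.38 mm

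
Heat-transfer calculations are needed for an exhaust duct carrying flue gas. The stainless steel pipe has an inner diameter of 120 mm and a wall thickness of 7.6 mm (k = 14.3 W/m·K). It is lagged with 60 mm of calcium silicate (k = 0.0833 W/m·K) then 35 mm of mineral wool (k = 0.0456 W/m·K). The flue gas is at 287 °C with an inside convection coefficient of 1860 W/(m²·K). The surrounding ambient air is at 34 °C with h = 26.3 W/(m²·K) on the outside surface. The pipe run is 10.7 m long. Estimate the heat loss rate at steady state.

Q ≈ 1290 W

Per-layer cylindrical resistances, series-summed:
R_inner film = 1/(h_i·2πr₁L) = 1/(1860×2π×0.06×10.7) = 1.333×10^-4 K/W
R_stainless steel pipe wall = ln(67.6/60)/(2π×14.3×10.7) = 1.241×10^-4 K/W
R_calcium silicate = ln(127.6/67.6)/(2π×0.0833×10.7) = 0.1134 K/W
R_mineral wool = ln(162.6/127.6)/(2π×0.0456×10.7) = 0.07907 K/W
R_outer film = 1/(h_o·2πr_oL) = 1/(26.3×2π×0.1626×10.7) = 0.003478 K/W
R_total = 0.1962 K/W
Q = ΔT/R_total = 253/0.1962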